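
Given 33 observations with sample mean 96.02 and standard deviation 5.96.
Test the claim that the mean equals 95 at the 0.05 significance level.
One-sample t-test:
H₀: μ = 95
H₁: μ ≠ 95
df = n - 1 = 32
t = (x̄ - μ₀) / (s/√n) = (96.02 - 95) / (5.96/√33) = 0.983
p-value = 0.3329

Since p-value > α = 0.05, we fail to reject H₀.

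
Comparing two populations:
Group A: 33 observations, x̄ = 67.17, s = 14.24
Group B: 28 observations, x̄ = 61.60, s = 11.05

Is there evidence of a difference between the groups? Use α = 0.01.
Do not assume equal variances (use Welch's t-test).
Welch's two-sample t-test:
H₀: μ₁ = μ₂
H₁: μ₁ ≠ μ₂
s₁²/n₁ = 14.24²/33 = 6.1448,  s₂²/n₂ = 11.05²/28 = 4.3608
SE = √(s₁²/n₁ + s₂²/n₂) = √(6.1448 + 4.3608) = 3.2412
df (Welch-Satterthwaite) = (s₁²/n₁ + s₂²/n₂)² / [(s₁²/n₁)²/(n₁-1) + (s₂²/n₂)²/(n₂-1)] ≈ 58.57
t = (x̄₁ - x̄₂) / SE = (67.17 - 61.60) / 3.2412 = 5.57 / 3.2412 = 1.718
p-value = 0.0910

Since p-value > α = 0.01, we fail to reject H₀.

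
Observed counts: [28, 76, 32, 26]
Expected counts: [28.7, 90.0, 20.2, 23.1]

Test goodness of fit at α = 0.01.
Chi-square goodness of fit test:
H₀: observed counts match expected distribution
H₁: observed counts differ from expected distribution
df = k - 1 = 3
χ² = Σ(O - E)²/E
   = (28 - 28.7)²/28.7 + (76 - 90.0)²/90.0 + (32 - 20.2)²/20.2 + (26 - 23.1)²/23.1
   = 0.017 + 2.178 + 6.893 + 0.364
   = 9.45
p-value = 0.0238

Since p-value > α = 0.01, we fail to reject H₀.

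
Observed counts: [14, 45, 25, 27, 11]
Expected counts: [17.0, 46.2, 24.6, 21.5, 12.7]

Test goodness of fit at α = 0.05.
Chi-square goodness of fit test:
H₀: observed counts match expected distribution
H₁: observed counts differ from expected distribution
df = k - 1 = 4
χ² = Σ(O - E)²/E
   = (14 - 17.0)²/17.0 + (45 - 46.2)²/46.2 + (25 - 24.6)²/24.6 + (27 - 21.5)²/21.5 + (11 - 12.7)²/12.7
   = 0.529 + 0.031 + 0.007 + 1.407 + 0.228
   = 2.20
p-value = 0.6987

Since p-value > α = 0.05, we fail to reject H₀.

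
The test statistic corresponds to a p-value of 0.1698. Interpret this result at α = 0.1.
Since p = 0.1698 > α = 0.1, fail to reject H₀.
There is insufficient evidence to reject the null hypothesis; the result is not statistically significant at the 0.1 level.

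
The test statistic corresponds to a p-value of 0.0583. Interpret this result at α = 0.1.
Since p = 0.0583 < α = 0.1, reject H₀.
There is sufficient evidence to reject the null hypothesis; the result is statistically significant at the 0.1 level.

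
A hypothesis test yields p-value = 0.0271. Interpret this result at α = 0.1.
Since p = 0.0271 < α = 0.1, reject H₀.
There is sufficient evidence to reject the null hypothesis; the result is statistically significant at the 0.1 level.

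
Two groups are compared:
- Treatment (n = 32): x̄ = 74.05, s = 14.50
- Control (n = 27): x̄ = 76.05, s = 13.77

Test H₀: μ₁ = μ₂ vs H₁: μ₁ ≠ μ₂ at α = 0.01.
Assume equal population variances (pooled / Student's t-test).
Student's two-sample t-test (equal variances):
H₀: μ₁ = μ₂
H₁: μ₁ ≠ μ₂
df = n₁ + n₂ - 2 = 57
Pooled variance s_p² = [(n₁-1)s₁² + (n₂-1)s₂²] / (n₁ + n₂ - 2) = [(31)(14.50²) + (26)(13.77²)] / 57 = 200.8366
SE = √(s_p²(1/n₁ + 1/n₂)) = √(200.8366 × (1/32 + 1/27)) = 3.7033
t = (x̄₁ - x̄₂) / SE = (74.05 - 76.05) / 3.7033 = -2.00 / 3.7033 = -0.540
p-value = 0.5913

Since p-value > α = 0.01, we fail to reject H₀.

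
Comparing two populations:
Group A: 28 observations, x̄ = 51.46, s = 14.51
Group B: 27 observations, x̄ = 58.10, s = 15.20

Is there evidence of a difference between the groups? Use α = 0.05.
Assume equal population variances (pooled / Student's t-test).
Student's two-sample t-test (equal variances):
H₀: μ₁ = μ₂
H₁: μ₁ ≠ μ₂
df = n₁ + n₂ - 2 = 53
Pooled variance s_p² = [(n₁-1)s₁² + (n₂-1)s₂²] / (n₁ + n₂ - 2) = [(27)(14.51²) + (26)(15.20²)] / 53 = 220.5967
SE = √(s_p²(1/n₁ + 1/n₂)) = √(220.5967 × (1/28 + 1/27)) = 4.0061
t = (x̄₁ - x̄₂) / SE = (51.46 - 58.10) / 4.0061 = -6.64 / 4.0061 = -1.657
p-value = 0.1033

Since p-value > α = 0.05, we fail to reject H₀.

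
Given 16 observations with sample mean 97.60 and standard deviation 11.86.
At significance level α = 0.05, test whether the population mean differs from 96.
One-sample t-test:
H₀: μ = 96
H₁: μ ≠ 96
df = n - 1 = 15
t = (x̄ - μ₀) / (s/√n) = (97.60 - 96) / (11.86/√16) = 0.540
p-value = 0.5974

Since p-value > α = 0.05, we fail to reject H₀.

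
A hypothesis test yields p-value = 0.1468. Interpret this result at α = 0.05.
Since p = 0.1468 > α = 0.05, fail to reject H₀.
There is insufficient evidence to reject the null hypothesis; the result is not statistically significant at the 0.05 level.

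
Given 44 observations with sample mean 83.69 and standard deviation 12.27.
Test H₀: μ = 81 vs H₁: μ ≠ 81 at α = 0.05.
One-sample t-test:
H₀: μ = 81
H₁: μ ≠ 81
df = n - 1 = 43
t = (x̄ - μ₀) / (s/√n) = (83.69 - 81) / (12.27/√44) = 1.454
p-value = 0.1531

Since p-value > α = 0.05, we fail to reject H₀.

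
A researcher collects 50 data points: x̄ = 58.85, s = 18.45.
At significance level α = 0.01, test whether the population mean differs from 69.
One-sample t-test:
H₀: μ = 69
H₁: μ ≠ 69
df = n - 1 = 49
t = (x̄ - μ₀) / (s/√n) = (58.85 - 69) / (18.45/√50) = -3.890
p-value = 0.0003

Since p-value < α = 0.01, we reject H₀.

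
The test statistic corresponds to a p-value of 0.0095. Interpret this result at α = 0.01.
Since p = 0.0095 < α = 0.01, reject H₀.
There is sufficient evidence to reject the null hypothesis; the result is statistically significant at the 0.01 level.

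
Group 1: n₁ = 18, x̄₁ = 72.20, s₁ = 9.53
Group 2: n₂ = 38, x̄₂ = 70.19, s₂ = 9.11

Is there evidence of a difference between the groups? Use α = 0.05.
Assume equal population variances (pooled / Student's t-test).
Student's two-sample t-test (equal variances):
H₀: μ₁ = μ₂
H₁: μ₁ ≠ μ₂
df = n₁ + n₂ - 2 = 54
Pooled variance s_p² = [(n₁-1)s₁² + (n₂-1)s₂²] / (n₁ + n₂ - 2) = [(17)(9.53²) + (37)(9.11²)] / 54 = 85.4567
SE = √(s_p²(1/n₁ + 1/n₂)) = √(85.4567 × (1/18 + 1/38)) = 2.6451
t = (x̄₁ - x̄₂) / SE = (72.20 - 70.19) / 2.6451 = 2.01 / 2.6451 = 0.760
p-value = 0.4506

Since p-value > α = 0.05, we fail to reject H₀.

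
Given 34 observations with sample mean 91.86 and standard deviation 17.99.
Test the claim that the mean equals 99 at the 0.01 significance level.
One-sample t-test:
H₀: μ = 99
H₁: μ ≠ 99
df = n - 1 = 33
t = (x̄ - μ₀) / (s/√n) = (91.86 - 99) / (17.99/√34) = -2.314
p-value = 0.0270

Since p-value > α = 0.01, we fail to reject H₀.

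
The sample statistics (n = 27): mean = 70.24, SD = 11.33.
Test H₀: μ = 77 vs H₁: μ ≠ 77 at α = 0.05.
One-sample t-test:
H₀: μ = 77
H₁: μ ≠ 77
df = n - 1 = 26
t = (x̄ - μ₀) / (s/√n) = (70.24 - 77) / (11.33/√27) = -3.100
p-value = 0.0046

Since p-value < α = 0.05, we reject H₀.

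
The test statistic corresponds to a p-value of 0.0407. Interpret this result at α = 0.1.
Since p = 0.0407 < α = 0.1, reject H₀.
There is sufficient evidence to reject the null hypothesis; the result is statistically significant at the 0.1 level.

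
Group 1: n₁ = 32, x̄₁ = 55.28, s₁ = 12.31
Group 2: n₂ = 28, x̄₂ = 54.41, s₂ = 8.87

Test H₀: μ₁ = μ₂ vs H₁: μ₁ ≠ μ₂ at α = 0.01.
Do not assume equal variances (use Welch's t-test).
Welch's two-sample t-test:
H₀: μ₁ = μ₂
H₁: μ₁ ≠ μ₂
s₁²/n₁ = 12.31²/32 = 4.7355,  s₂²/n₂ = 8.87²/28 = 2.8099
SE = √(s₁²/n₁ + s₂²/n₂) = √(4.7355 + 2.8099) = 2.7469
df (Welch-Satterthwaite) = (s₁²/n₁ + s₂²/n₂)² / [(s₁²/n₁)²/(n₁-1) + (s₂²/n₂)²/(n₂-1)] ≈ 56.05
t = (x̄₁ - x̄₂) / SE = (55.28 - 54.41) / 2.7469 = 0.87 / 2.7469 = 0.317
p-value = 0.7526

Since p-value > α = 0.01, we fail to reject H₀.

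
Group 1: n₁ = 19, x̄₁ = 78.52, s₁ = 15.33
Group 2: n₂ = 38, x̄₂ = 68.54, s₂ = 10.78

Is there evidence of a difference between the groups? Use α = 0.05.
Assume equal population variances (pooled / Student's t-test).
Student's two-sample t-test (equal variances):
H₀: μ₁ = μ₂
H₁: μ₁ ≠ μ₂
df = n₁ + n₂ - 2 = 55
Pooled variance s_p² = [(n₁-1)s₁² + (n₂-1)s₂²] / (n₁ + n₂ - 2) = [(18)(15.33²) + (37)(10.78²)] / 55 = 155.0886
SE = √(s_p²(1/n₁ + 1/n₂)) = √(155.0886 × (1/19 + 1/38)) = 3.4991
t = (x̄₁ - x̄₂) / SE = (78.52 - 68.54) / 3.4991 = 9.98 / 3.4991 = 2.852
p-value = 0.0061

Since p-value < α = 0.05, we reject H₀.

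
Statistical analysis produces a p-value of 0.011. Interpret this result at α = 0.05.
Since p = 0.011 < α = 0.05, reject H₀.
There is sufficient evidence to reject the null hypothesis; the result is statistically significant at the 0.05 level.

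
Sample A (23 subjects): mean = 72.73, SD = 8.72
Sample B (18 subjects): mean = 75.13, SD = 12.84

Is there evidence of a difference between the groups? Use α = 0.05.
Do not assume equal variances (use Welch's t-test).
Welch's two-sample t-test:
H₀: μ₁ = μ₂
H₁: μ₁ ≠ μ₂
s₁²/n₁ = 8.72²/23 = 3.3060,  s₂²/n₂ = 12.84²/18 = 9.1592
SE = √(s₁²/n₁ + s₂²/n₂) = √(3.3060 + 9.1592) = 3.5306
df (Welch-Satterthwaite) = (s₁²/n₁ + s₂²/n₂)² / [(s₁²/n₁)²/(n₁-1) + (s₂²/n₂)²/(n₂-1)] ≈ 28.61
t = (x̄₁ - x̄₂) / SE = (72.73 - 75.13) / 3.5306 = -2.40 / 3.5306 = -0.680
p-value = 0.5021

Since p-value > α = 0.05, we fail to reject H₀.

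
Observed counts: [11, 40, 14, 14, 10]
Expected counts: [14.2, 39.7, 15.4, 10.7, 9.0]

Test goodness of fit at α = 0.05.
Chi-square goodness of fit test:
H₀: observed counts match expected distribution
H₁: observed counts differ from expected distribution
df = k - 1 = 4
χ² = Σ(O - E)²/E
   = (11 - 14.2)²/14.2 + (40 - 39.7)²/39.7 + (14 - 15.4)²/15.4 + (14 - 10.7)²/10.7 + (10 - 9.0)²/9.0
   = 0.721 + 0.002 + 0.127 + 1.018 + 0.111
   = 1.98
p-value = 0.7395

Since p-value > α = 0.05, we fail to reject H₀.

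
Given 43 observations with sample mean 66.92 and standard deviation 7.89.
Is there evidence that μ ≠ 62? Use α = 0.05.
One-sample t-test:
H₀: μ = 62
H₁: μ ≠ 62
df = n - 1 = 42
t = (x̄ - μ₀) / (s/√n) = (66.92 - 62) / (7.89/√43) = 4.089
p-value = 0.0002

Since p-value < α = 0.05, we reject H₀.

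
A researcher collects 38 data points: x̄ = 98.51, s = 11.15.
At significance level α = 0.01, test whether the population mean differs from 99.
One-sample t-test:
H₀: μ = 99
H₁: μ ≠ 99
df = n - 1 = 37
t = (x̄ - μ₀) / (s/√n) = (98.51 - 99) / (11.15/√38) = -0.271
p-value = 0.7880

Since p-value > α = 0.01, we fail to reject H₀.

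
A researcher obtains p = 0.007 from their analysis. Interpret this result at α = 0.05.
Since p = 0.007 < α = 0.05, reject H₀.
There is sufficient evidence to reject the null hypothesis; the result is statistically significant at the 0.05 level.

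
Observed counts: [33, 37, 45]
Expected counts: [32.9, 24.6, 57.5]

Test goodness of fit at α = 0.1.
Chi-square goodness of fit test:
H₀: observed counts match expected distribution
H₁: observed counts differ from expected distribution
df = k - 1 = 2
χ² = Σ(O - E)²/E
   = (33 - 32.9)²/32.9 + (37 - 24.6)²/24.6 + (45 - 57.5)²/57.5
   = 0.000 + 6.250 + 2.717
   = 8.97
p-value = 0.0113

Since p-value < α = 0.1, we reject H₀.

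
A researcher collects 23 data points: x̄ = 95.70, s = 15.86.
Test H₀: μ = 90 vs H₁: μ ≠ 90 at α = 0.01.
One-sample t-test:
H₀: μ = 90
H₁: μ ≠ 90
df = n - 1 = 22
t = (x̄ - μ₀) / (s/√n) = (95.70 - 90) / (15.86/√23) = 1.724
p-value = 0.0988

Since p-value > α = 0.01, we fail to reject H₀.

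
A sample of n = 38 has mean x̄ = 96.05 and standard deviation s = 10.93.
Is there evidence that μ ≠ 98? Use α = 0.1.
One-sample t-test:
H₀: μ = 98
H₁: μ ≠ 98
df = n - 1 = 37
t = (x̄ - μ₀) / (s/√n) = (96.05 - 98) / (10.93/√38) = -1.100
p-value = 0.2785

Since p-value > α = 0.1, we fail to reject H₀.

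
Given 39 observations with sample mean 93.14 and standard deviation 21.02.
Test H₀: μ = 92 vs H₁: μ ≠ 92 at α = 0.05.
One-sample t-test:
H₀: μ = 92
H₁: μ ≠ 92
df = n - 1 = 38
t = (x̄ - μ₀) / (s/√n) = (93.14 - 92) / (21.02/√39) = 0.339
p-value = 0.7367

Since p-value > α = 0.05, we fail to reject H₀.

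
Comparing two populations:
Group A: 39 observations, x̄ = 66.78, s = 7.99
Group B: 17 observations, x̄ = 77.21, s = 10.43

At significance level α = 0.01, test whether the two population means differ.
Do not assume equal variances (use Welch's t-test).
Welch's two-sample t-test:
H₀: μ₁ = μ₂
H₁: μ₁ ≠ μ₂
s₁²/n₁ = 7.99²/39 = 1.6369,  s₂²/n₂ = 10.43²/17 = 6.3991
SE = √(s₁²/n₁ + s₂²/n₂) = √(1.6369 + 6.3991) = 2.8348
df (Welch-Satterthwaite) = (s₁²/n₁ + s₂²/n₂)² / [(s₁²/n₁)²/(n₁-1) + (s₂²/n₂)²/(n₂-1)] ≈ 24.56
t = (x̄₁ - x̄₂) / SE = (66.78 - 77.21) / 2.8348 = -10.43 / 2.8348 = -3.679
p-value = 0.0011

Since p-value < α = 0.01, we reject H₀.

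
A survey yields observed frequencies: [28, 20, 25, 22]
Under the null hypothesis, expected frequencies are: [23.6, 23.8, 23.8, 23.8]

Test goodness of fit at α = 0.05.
Chi-square goodness of fit test:
H₀: observed counts match expected distribution
H₁: observed counts differ from expected distribution
df = k - 1 = 3
χ² = Σ(O - E)²/E
   = (28 - 23.6)²/23.6 + (20 - 23.8)²/23.8 + (25 - 23.8)²/23.8 + (22 - 23.8)²/23.8
   = 0.820 + 0.607 + 0.061 + 0.136
   = 1.62
p-value = 0.6540

Since p-value > α = 0.05, we fail to reject H₀.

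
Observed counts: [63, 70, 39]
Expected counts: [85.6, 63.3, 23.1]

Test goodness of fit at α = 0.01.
Chi-square goodness of fit test:
H₀: observed counts match expected distribution
H₁: observed counts differ from expected distribution
df = k - 1 = 2
χ² = Σ(O - E)²/E
   = (63 - 85.6)²/85.6 + (70 - 63.3)²/63.3 + (39 - 23.1)²/23.1
   = 5.967 + 0.709 + 10.944
   = 17.62
p-value = 0.0001

Since p-value < α = 0.01, we reject H₀.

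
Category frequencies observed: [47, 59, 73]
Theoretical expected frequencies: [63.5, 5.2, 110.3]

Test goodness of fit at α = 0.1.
Chi-square goodness of fit test:
H₀: observed counts match expected distribution
H₁: observed counts differ from expected distribution
df = k - 1 = 2
χ² = Σ(O - E)²/E
   = (47 - 63.5)²/63.5 + (59 - 5.2)²/5.2 + (73 - 110.3)²/110.3
   = 4.287 + 556.623 + 12.614
   = 573.52
p-value < 0.0001

Since p-value < α = 0.1, we reject H₀.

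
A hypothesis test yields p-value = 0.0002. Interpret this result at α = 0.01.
Since p = 0.0002 < α = 0.01, reject H₀.
There is sufficient evidence to reject the null hypothesis; the result is statistically significant at the 0.01 level.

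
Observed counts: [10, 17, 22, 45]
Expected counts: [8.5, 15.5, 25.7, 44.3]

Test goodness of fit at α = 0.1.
Chi-square goodness of fit test:
H₀: observed counts match expected distribution
H₁: observed counts differ from expected distribution
df = k - 1 = 3
χ² = Σ(O - E)²/E
   = (10 - 8.5)²/8.5 + (17 - 15.5)²/15.5 + (22 - 25.7)²/25.7 + (45 - 44.3)²/44.3
   = 0.265 + 0.145 + 0.533 + 0.011
   = 0.95
p-value = 0.8125

Since p-value > α = 0.1, we fail to reject H₀.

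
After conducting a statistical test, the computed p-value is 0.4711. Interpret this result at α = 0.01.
Since p = 0.4711 > α = 0.01, fail to reject H₀.
There is insufficient evidence to reject the null hypothesis; the result is not statistically significant at the 0.01 level.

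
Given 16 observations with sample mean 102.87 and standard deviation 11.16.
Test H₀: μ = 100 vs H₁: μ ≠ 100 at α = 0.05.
One-sample t-test:
H₀: μ = 100
H₁: μ ≠ 100
df = n - 1 = 15
t = (x̄ - μ₀) / (s/√n) = (102.87 - 100) / (11.16/√16) = 1.029
p-value = 0.3199

Since p-value > α = 0.05, we fail to reject H₀.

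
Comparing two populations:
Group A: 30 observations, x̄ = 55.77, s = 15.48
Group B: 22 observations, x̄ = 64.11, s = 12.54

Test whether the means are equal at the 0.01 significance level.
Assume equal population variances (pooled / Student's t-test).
Student's two-sample t-test (equal variances):
H₀: μ₁ = μ₂
H₁: μ₁ ≠ μ₂
df = n₁ + n₂ - 2 = 50
Pooled variance s_p² = [(n₁-1)s₁² + (n₂-1)s₂²] / (n₁ + n₂ - 2) = [(29)(15.48²) + (21)(12.54²)] / 50 = 205.0313
SE = √(s_p²(1/n₁ + 1/n₂)) = √(205.0313 × (1/30 + 1/22)) = 4.0192
t = (x̄₁ - x̄₂) / SE = (55.77 - 64.11) / 4.0192 = -8.34 / 4.0192 = -2.075
p-value = 0.0431

Since p-value > α = 0.01, we fail to reject H₀.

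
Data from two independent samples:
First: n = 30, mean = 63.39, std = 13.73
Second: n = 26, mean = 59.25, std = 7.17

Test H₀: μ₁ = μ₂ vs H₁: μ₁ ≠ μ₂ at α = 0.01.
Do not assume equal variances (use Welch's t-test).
Welch's two-sample t-test:
H₀: μ₁ = μ₂
H₁: μ₁ ≠ μ₂
s₁²/n₁ = 13.73²/30 = 6.2838,  s₂²/n₂ = 7.17²/26 = 1.9773
SE = √(s₁²/n₁ + s₂²/n₂) = √(6.2838 + 1.9773) = 2.8742
df (Welch-Satterthwaite) = (s₁²/n₁ + s₂²/n₂)² / [(s₁²/n₁)²/(n₁-1) + (s₂²/n₂)²/(n₂-1)] ≈ 44.96
t = (x̄₁ - x̄₂) / SE = (63.39 - 59.25) / 2.8742 = 4.14 / 2.8742 = 1.440
p-value = 0.1567

Since p-value > α = 0.01, we fail to reject H₀.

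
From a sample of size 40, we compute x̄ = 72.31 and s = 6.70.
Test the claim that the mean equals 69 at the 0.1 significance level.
One-sample t-test:
H₀: μ = 69
H₁: μ ≠ 69
df = n - 1 = 39
t = (x̄ - μ₀) / (s/√n) = (72.31 - 69) / (6.70/√40) = 3.125
p-value = 0.0034

Since p-value < α = 0.1, we reject H₀.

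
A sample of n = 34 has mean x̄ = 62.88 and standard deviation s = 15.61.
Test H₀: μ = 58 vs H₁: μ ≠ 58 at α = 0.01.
One-sample t-test:
H₀: μ = 58
H₁: μ ≠ 58
df = n - 1 = 33
t = (x̄ - μ₀) / (s/√n) = (62.88 - 58) / (15.61/√34) = 1.823
p-value = 0.0774

Since p-value > α = 0.01, we fail to reject H₀.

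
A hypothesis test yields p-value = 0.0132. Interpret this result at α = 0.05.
Since p = 0.0132 < α = 0.05, reject H₀.
There is sufficient evidence to reject the null hypothesis; the result is statistically significant at the 0.05 level.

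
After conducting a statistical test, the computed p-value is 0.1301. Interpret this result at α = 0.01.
Since p = 0.1301 > α = 0.01, fail to reject H₀.
There is insufficient evidence to reject the null hypothesis; the result is not statistically significant at the 0.01 level.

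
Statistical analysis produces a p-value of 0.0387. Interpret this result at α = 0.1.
Since p = 0.0387 < α = 0.1, reject H₀.
There is sufficient evidence to reject the null hypothesis; the result is statistically significant at the 0.1 level.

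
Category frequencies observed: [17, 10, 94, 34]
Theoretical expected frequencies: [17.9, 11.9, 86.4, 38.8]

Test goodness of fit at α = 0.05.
Chi-square goodness of fit test:
H₀: observed counts match expected distribution
H₁: observed counts differ from expected distribution
df = k - 1 = 3
χ² = Σ(O - E)²/E
   = (17 - 17.9)²/17.9 + (10 - 11.9)²/11.9 + (94 - 86.4)²/86.4 + (34 - 38.8)²/38.8
   = 0.045 + 0.303 + 0.669 + 0.594
   = 1.61
p-value = 0.6569

Since p-value > α = 0.05, we fail to reject H₀.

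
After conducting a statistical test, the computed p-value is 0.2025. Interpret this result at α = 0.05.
Since p = 0.2025 > α = 0.05, fail to reject H₀.
There is insufficient evidence to reject the null hypothesis; the result is not statistically significant at the 0.05 level.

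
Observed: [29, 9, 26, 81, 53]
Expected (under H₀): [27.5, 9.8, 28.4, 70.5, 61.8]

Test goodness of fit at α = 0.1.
Chi-square goodness of fit test:
H₀: observed counts match expected distribution
H₁: observed counts differ from expected distribution
df = k - 1 = 4
χ² = Σ(O - E)²/E
   = (29 - 27.5)²/27.5 + (9 - 9.8)²/9.8 + (26 - 28.4)²/28.4 + (81 - 70.5)²/70.5 + (53 - 61.8)²/61.8
   = 0.082 + 0.065 + 0.203 + 1.564 + 1.253
   = 3.17
p-value = 0.5303

Since p-value > α = 0.1, we fail to reject H₀.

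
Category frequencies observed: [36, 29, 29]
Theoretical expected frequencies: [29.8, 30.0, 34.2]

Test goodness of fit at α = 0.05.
Chi-square goodness of fit test:
H₀: observed counts match expected distribution
H₁: observed counts differ from expected distribution
df = k - 1 = 2
χ² = Σ(O - E)²/E
   = (36 - 29.8)²/29.8 + (29 - 30.0)²/30.0 + (29 - 34.2)²/34.2
   = 1.290 + 0.033 + 0.791
   = 2.11
p-value = 0.3475

Since p-value > α = 0.05, we fail to reject H₀.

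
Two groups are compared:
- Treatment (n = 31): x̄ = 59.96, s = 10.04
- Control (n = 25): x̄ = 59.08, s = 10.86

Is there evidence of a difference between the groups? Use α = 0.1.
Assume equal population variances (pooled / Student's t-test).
Student's two-sample t-test (equal variances):
H₀: μ₁ = μ₂
H₁: μ₁ ≠ μ₂
df = n₁ + n₂ - 2 = 54
Pooled variance s_p² = [(n₁-1)s₁² + (n₂-1)s₂²] / (n₁ + n₂ - 2) = [(30)(10.04²) + (24)(10.86²)] / 54 = 108.4185
SE = √(s_p²(1/n₁ + 1/n₂)) = √(108.4185 × (1/31 + 1/25)) = 2.7989
t = (x̄₁ - x̄₂) / SE = (59.96 - 59.08) / 2.7989 = 0.88 / 2.7989 = 0.314
p-value = 0.7544

Since p-value > α = 0.1, we fail to reject H₀.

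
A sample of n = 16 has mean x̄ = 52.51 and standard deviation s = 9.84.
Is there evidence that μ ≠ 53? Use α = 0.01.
One-sample t-test:
H₀: μ = 53
H₁: μ ≠ 53
df = n - 1 = 15
t = (x̄ - μ₀) / (s/√n) = (52.51 - 53) / (9.84/√16) = -0.199
p-value = 0.8448

Since p-value > α = 0.01, we fail to reject H₀.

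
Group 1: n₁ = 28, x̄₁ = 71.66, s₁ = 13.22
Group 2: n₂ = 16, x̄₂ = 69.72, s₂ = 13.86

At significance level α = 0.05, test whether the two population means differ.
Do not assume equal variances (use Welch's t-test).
Welch's two-sample t-test:
H₀: μ₁ = μ₂
H₁: μ₁ ≠ μ₂
s₁²/n₁ = 13.22²/28 = 6.2417,  s₂²/n₂ = 13.86²/16 = 12.0062
SE = √(s₁²/n₁ + s₂²/n₂) = √(6.2417 + 12.0062) = 4.2718
df (Welch-Satterthwaite) = (s₁²/n₁ + s₂²/n₂)² / [(s₁²/n₁)²/(n₁-1) + (s₂²/n₂)²/(n₂-1)] ≈ 30.13
t = (x̄₁ - x̄₂) / SE = (71.66 - 69.72) / 4.2718 = 1.94 / 4.2718 = 0.454
p-value = 0.6530

Since p-value > α = 0.05, we fail to reject H₀.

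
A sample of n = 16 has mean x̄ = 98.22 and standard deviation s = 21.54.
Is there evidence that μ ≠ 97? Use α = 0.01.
One-sample t-test:
H₀: μ = 97
H₁: μ ≠ 97
df = n - 1 = 15
t = (x̄ - μ₀) / (s/√n) = (98.22 - 97) / (21.54/√16) = 0.227
p-value = 0.8238

Since p-value > α = 0.01, we fail to reject H₀.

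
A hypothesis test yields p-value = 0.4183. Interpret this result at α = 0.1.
Since p = 0.4183 > α = 0.1, fail to reject H₀.
There is insufficient evidence to reject the null hypothesis; the result is not statistically significant at the 0.1 level.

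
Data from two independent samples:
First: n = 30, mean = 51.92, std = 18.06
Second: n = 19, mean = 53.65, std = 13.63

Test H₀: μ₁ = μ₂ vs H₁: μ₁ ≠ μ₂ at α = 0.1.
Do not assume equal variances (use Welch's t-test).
Welch's two-sample t-test:
H₀: μ₁ = μ₂
H₁: μ₁ ≠ μ₂
s₁²/n₁ = 18.06²/30 = 10.8721,  s₂²/n₂ = 13.63²/19 = 9.7777
SE = √(s₁²/n₁ + s₂²/n₂) = √(10.8721 + 9.7777) = 4.5442
df (Welch-Satterthwaite) = (s₁²/n₁ + s₂²/n₂)² / [(s₁²/n₁)²/(n₁-1) + (s₂²/n₂)²/(n₂-1)] ≈ 45.42
t = (x̄₁ - x̄₂) / SE = (51.92 - 53.65) / 4.5442 = -1.73 / 4.5442 = -0.381
p-value = 0.7052

Since p-value > α = 0.1, we fail to reject H₀.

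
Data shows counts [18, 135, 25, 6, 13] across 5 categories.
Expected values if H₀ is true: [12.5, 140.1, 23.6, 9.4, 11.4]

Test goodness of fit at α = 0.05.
Chi-square goodness of fit test:
H₀: observed counts match expected distribution
H₁: observed counts differ from expected distribution
df = k - 1 = 4
χ² = Σ(O - E)²/E
   = (18 - 12.5)²/12.5 + (135 - 140.1)²/140.1 + (25 - 23.6)²/23.6 + (6 - 9.4)²/9.4 + (13 - 11.4)²/11.4
   = 2.420 + 0.186 + 0.083 + 1.230 + 0.225
   = 4.14
p-value = 0.3870

Since p-value > α = 0.05, we fail to reject H₀.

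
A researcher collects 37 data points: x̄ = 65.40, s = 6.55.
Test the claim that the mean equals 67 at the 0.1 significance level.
One-sample t-test:
H₀: μ = 67
H₁: μ ≠ 67
df = n - 1 = 36
t = (x̄ - μ₀) / (s/√n) = (65.40 - 67) / (6.55/√37) = -1.486
p-value = 0.1460

Since p-value > α = 0.1, we fail to reject H₀.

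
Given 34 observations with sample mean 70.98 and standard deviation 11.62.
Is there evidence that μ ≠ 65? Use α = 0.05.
One-sample t-test:
H₀: μ = 65
H₁: μ ≠ 65
df = n - 1 = 33
t = (x̄ - μ₀) / (s/√n) = (70.98 - 65) / (11.62/√34) = 3.001
p-value = 0.0051

Since p-value < α = 0.05, we reject H₀.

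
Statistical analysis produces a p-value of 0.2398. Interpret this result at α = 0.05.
Since p = 0.2398 > α = 0.05, fail to reject H₀.
There is insufficient evidence to reject the null hypothesis; the result is not statistically significant at the 0.05 level.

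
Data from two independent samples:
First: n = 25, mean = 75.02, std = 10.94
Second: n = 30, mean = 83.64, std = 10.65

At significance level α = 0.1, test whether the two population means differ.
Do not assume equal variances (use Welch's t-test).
Welch's two-sample t-test:
H₀: μ₁ = μ₂
H₁: μ₁ ≠ μ₂
s₁²/n₁ = 10.94²/25 = 4.7873,  s₂²/n₂ = 10.65²/30 = 3.7808
SE = √(s₁²/n₁ + s₂²/n₂) = √(4.7873 + 3.7808) = 2.9271
df (Welch-Satterthwaite) = (s₁²/n₁ + s₂²/n₂)² / [(s₁²/n₁)²/(n₁-1) + (s₂²/n₂)²/(n₂-1)] ≈ 50.70
t = (x̄₁ - x̄₂) / SE = (75.02 - 83.64) / 2.9271 = -8.62 / 2.9271 = -2.945
p-value = 0.0049

Since p-value < α = 0.1, we reject H₀.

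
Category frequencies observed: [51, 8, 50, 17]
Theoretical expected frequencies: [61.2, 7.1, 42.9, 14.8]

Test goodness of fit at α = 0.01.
Chi-square goodness of fit test:
H₀: observed counts match expected distribution
H₁: observed counts differ from expected distribution
df = k - 1 = 3
χ² = Σ(O - E)²/E
   = (51 - 61.2)²/61.2 + (8 - 7.1)²/7.1 + (50 - 42.9)²/42.9 + (17 - 14.8)²/14.8
   = 1.700 + 0.114 + 1.175 + 0.327
   = 3.32
p-value = 0.3454

Since p-value > α = 0.01, we fail to reject H₀.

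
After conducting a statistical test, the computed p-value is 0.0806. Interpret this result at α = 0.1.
Since p = 0.0806 < α = 0.1, reject H₀.
There is sufficient evidence to reject the null hypothesis; the result is statistically significant at the 0.1 level.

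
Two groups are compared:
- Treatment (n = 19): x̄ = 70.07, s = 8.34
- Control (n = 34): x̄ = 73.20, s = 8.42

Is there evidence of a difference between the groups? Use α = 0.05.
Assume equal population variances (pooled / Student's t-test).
Student's two-sample t-test (equal variances):
H₀: μ₁ = μ₂
H₁: μ₁ ≠ μ₂
df = n₁ + n₂ - 2 = 51
Pooled variance s_p² = [(n₁-1)s₁² + (n₂-1)s₂²] / (n₁ + n₂ - 2) = [(18)(8.34²) + (33)(8.42²)] / 51 = 70.4232
SE = √(s_p²(1/n₁ + 1/n₂)) = √(70.4232 × (1/19 + 1/34)) = 2.4037
t = (x̄₁ - x̄₂) / SE = (70.07 - 73.20) / 2.4037 = -3.13 / 2.4037 = -1.302
p-value = 0.1987

Since p-value > α = 0.05, we fail to reject H₀.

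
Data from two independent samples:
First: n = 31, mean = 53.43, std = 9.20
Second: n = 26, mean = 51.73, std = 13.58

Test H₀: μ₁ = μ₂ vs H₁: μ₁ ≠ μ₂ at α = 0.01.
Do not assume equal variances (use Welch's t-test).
Welch's two-sample t-test:
H₀: μ₁ = μ₂
H₁: μ₁ ≠ μ₂
s₁²/n₁ = 9.20²/31 = 2.7303,  s₂²/n₂ = 13.58²/26 = 7.0929
SE = √(s₁²/n₁ + s₂²/n₂) = √(2.7303 + 7.0929) = 3.1342
df (Welch-Satterthwaite) = (s₁²/n₁ + s₂²/n₂)² / [(s₁²/n₁)²/(n₁-1) + (s₂²/n₂)²/(n₂-1)] ≈ 42.68
t = (x̄₁ - x̄₂) / SE = (53.43 - 51.73) / 3.1342 = 1.70 / 3.1342 = 0.542
p-value = 0.5904

Since p-value > α = 0.01, we fail to reject H₀.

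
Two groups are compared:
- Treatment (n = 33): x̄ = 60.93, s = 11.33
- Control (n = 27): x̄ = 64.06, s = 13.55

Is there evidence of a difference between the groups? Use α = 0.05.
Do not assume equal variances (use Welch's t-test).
Welch's two-sample t-test:
H₀: μ₁ = μ₂
H₁: μ₁ ≠ μ₂
s₁²/n₁ = 11.33²/33 = 3.8900,  s₂²/n₂ = 13.55²/27 = 6.8001
SE = √(s₁²/n₁ + s₂²/n₂) = √(3.8900 + 6.8001) = 3.2696
df (Welch-Satterthwaite) = (s₁²/n₁ + s₂²/n₂)² / [(s₁²/n₁)²/(n₁-1) + (s₂²/n₂)²/(n₂-1)] ≈ 50.76
t = (x̄₁ - x̄₂) / SE = (60.93 - 64.06) / 3.2696 = -3.13 / 3.2696 = -0.957
p-value = 0.3429

Since p-value > α = 0.05, we fail to reject H₀.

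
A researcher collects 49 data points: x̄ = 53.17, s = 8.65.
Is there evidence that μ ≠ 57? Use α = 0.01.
One-sample t-test:
H₀: μ = 57
H₁: μ ≠ 57
df = n - 1 = 48
t = (x̄ - μ₀) / (s/√n) = (53.17 - 57) / (8.65/√49) = -3.099
p-value = 0.0032

Since p-value < α = 0.01, we reject H₀.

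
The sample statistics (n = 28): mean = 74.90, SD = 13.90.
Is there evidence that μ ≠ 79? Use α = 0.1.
One-sample t-test:
H₀: μ = 79
H₁: μ ≠ 79
df = n - 1 = 27
t = (x̄ - μ₀) / (s/√n) = (74.90 - 79) / (13.90/√28) = -1.561
p-value = 0.1302

Since p-value > α = 0.1, we fail to reject H₀.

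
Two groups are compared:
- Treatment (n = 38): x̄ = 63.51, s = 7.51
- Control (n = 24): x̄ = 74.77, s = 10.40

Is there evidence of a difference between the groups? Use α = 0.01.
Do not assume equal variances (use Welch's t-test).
Welch's two-sample t-test:
H₀: μ₁ = μ₂
H₁: μ₁ ≠ μ₂
s₁²/n₁ = 7.51²/38 = 1.4842,  s₂²/n₂ = 10.40²/24 = 4.5067
SE = √(s₁²/n₁ + s₂²/n₂) = √(1.4842 + 4.5067) = 2.4476
df (Welch-Satterthwaite) = (s₁²/n₁ + s₂²/n₂)² / [(s₁²/n₁)²/(n₁-1) + (s₂²/n₂)²/(n₂-1)] ≈ 38.08
t = (x̄₁ - x̄₂) / SE = (63.51 - 74.77) / 2.4476 = -11.26 / 2.4476 = -4.600
p-value < 0.0001

Since p-value < α = 0.01, we reject H₀.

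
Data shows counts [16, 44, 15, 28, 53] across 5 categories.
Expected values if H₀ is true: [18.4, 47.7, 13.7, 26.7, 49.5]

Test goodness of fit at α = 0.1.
Chi-square goodness of fit test:
H₀: observed counts match expected distribution
H₁: observed counts differ from expected distribution
df = k - 1 = 4
χ² = Σ(O - E)²/E
   = (16 - 18.4)²/18.4 + (44 - 47.7)²/47.7 + (15 - 13.7)²/13.7 + (28 - 26.7)²/26.7 + (53 - 49.5)²/49.5
   = 0.313 + 0.287 + 0.123 + 0.063 + 0.247
   = 1.03
p-value = 0.9046

Since p-value > α = 0.1, we fail to reject H₀.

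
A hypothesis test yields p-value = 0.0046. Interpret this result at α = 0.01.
Since p = 0.0046 < α = 0.01, reject H₀.
There is sufficient evidence to reject the null hypothesis; the result is statistically significant at the 0.01 level.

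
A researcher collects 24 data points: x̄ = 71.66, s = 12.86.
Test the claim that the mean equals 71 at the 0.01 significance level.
One-sample t-test:
H₀: μ = 71
H₁: μ ≠ 71
df = n - 1 = 23
t = (x̄ - μ₀) / (s/√n) = (71.66 - 71) / (12.86/√24) = 0.251
p-value = 0.8037

Since p-value > α = 0.01, we fail to reject H₀.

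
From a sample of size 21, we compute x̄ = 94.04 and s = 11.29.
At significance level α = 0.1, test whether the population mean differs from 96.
One-sample t-test:
H₀: μ = 96
H₁: μ ≠ 96
df = n - 1 = 20
t = (x̄ - μ₀) / (s/√n) = (94.04 - 96) / (11.29/√21) = -0.796
p-value = 0.4356

Since p-value > α = 0.1, we fail to reject H₀.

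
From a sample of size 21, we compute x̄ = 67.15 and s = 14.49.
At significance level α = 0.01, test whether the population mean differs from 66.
One-sample t-test:
H₀: μ = 66
H₁: μ ≠ 66
df = n - 1 = 20
t = (x̄ - μ₀) / (s/√n) = (67.15 - 66) / (14.49/√21) = 0.364
p-value = 0.7199

Since p-value > α = 0.01, we fail to reject H₀.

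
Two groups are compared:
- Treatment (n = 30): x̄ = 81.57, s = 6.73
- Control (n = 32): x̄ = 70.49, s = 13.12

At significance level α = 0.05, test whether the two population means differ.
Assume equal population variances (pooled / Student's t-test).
Student's two-sample t-test (equal variances):
H₀: μ₁ = μ₂
H₁: μ₁ ≠ μ₂
df = n₁ + n₂ - 2 = 60
Pooled variance s_p² = [(n₁-1)s₁² + (n₂-1)s₂²] / (n₁ + n₂ - 2) = [(29)(6.73²) + (31)(13.12²)] / 60 = 110.8277
SE = √(s_p²(1/n₁ + 1/n₂)) = √(110.8277 × (1/30 + 1/32)) = 2.6754
t = (x̄₁ - x̄₂) / SE = (81.57 - 70.49) / 2.6754 = 11.08 / 2.6754 = 4.141
p-value = 0.0001

Since p-value < α = 0.05, we reject H₀.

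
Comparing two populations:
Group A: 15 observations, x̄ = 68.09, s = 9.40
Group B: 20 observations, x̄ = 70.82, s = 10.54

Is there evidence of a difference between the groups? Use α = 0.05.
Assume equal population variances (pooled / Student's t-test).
Student's two-sample t-test (equal variances):
H₀: μ₁ = μ₂
H₁: μ₁ ≠ μ₂
df = n₁ + n₂ - 2 = 33
Pooled variance s_p² = [(n₁-1)s₁² + (n₂-1)s₂²] / (n₁ + n₂ - 2) = [(14)(9.40²) + (19)(10.54²)] / 33 = 101.4479
SE = √(s_p²(1/n₁ + 1/n₂)) = √(101.4479 × (1/15 + 1/20)) = 3.4403
t = (x̄₁ - x̄₂) / SE = (68.09 - 70.82) / 3.4403 = -2.73 / 3.4403 = -0.794
p-value = 0.4331

Since p-value > α = 0.05, we fail to reject H₀.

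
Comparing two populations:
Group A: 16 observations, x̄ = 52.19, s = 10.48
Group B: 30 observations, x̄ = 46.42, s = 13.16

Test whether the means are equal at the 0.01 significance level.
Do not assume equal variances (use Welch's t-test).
Welch's two-sample t-test:
H₀: μ₁ = μ₂
H₁: μ₁ ≠ μ₂
s₁²/n₁ = 10.48²/16 = 6.8644,  s₂²/n₂ = 13.16²/30 = 5.7729
SE = √(s₁²/n₁ + s₂²/n₂) = √(6.8644 + 5.7729) = 3.5549
df (Welch-Satterthwaite) = (s₁²/n₁ + s₂²/n₂)² / [(s₁²/n₁)²/(n₁-1) + (s₂²/n₂)²/(n₂-1)] ≈ 37.22
t = (x̄₁ - x̄₂) / SE = (52.19 - 46.42) / 3.5549 = 5.77 / 3.5549 = 1.623
p-value = 0.1130

Since p-value > α = 0.01, we fail to reject H₀.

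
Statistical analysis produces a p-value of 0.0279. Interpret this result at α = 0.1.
Since p = 0.0279 < α = 0.1, reject H₀.
There is sufficient evidence to reject the null hypothesis; the result is statistically significant at the 0.1 level.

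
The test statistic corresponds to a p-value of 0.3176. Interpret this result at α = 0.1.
Since p = 0.3176 > α = 0.1, fail to reject H₀.
There is insufficient evidence to reject the null hypothesis; the result is not statistically significant at the 0.1 level.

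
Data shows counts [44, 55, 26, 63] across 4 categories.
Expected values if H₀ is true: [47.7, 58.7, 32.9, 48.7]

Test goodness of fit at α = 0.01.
Chi-square goodness of fit test:
H₀: observed counts match expected distribution
H₁: observed counts differ from expected distribution
df = k - 1 = 3
χ² = Σ(O - E)²/E
   = (44 - 47.7)²/47.7 + (55 - 58.7)²/58.7 + (26 - 32.9)²/32.9 + (63 - 48.7)²/48.7
   = 0.287 + 0.233 + 1.447 + 4.199
   = 6.17
p-value = 0.1038

Since p-value > α = 0.01, we fail to reject H₀.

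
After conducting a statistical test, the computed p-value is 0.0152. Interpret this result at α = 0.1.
Since p = 0.0152 < α = 0.1, reject H₀.
There is sufficient evidence to reject the null hypothesis; the result is statistically significant at the 0.1 level.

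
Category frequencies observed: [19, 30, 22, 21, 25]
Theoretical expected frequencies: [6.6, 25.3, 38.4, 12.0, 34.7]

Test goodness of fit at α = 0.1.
Chi-square goodness of fit test:
H₀: observed counts match expected distribution
H₁: observed counts differ from expected distribution
df = k - 1 = 4
χ² = Σ(O - E)²/E
   = (19 - 6.6)²/6.6 + (30 - 25.3)²/25.3 + (22 - 38.4)²/38.4 + (21 - 12.0)²/12.0 + (25 - 34.7)²/34.7
   = 23.297 + 0.873 + 7.004 + 6.750 + 2.712
   = 40.64
p-value < 0.0001

Since p-value < α = 0.1, we reject H₀.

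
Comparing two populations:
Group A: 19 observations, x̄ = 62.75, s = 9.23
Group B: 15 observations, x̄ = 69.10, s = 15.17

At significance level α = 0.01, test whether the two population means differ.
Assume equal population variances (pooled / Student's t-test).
Student's two-sample t-test (equal variances):
H₀: μ₁ = μ₂
H₁: μ₁ ≠ μ₂
df = n₁ + n₂ - 2 = 32
Pooled variance s_p² = [(n₁-1)s₁² + (n₂-1)s₂²] / (n₁ + n₂ - 2) = [(18)(9.23²) + (14)(15.17²)] / 32 = 148.6024
SE = √(s_p²(1/n₁ + 1/n₂)) = √(148.6024 × (1/19 + 1/15)) = 4.2105
t = (x̄₁ - x̄₂) / SE = (62.75 - 69.10) / 4.2105 = -6.35 / 4.2105 = -1.508
p-value = 0.1413

Since p-value > α = 0.01, we fail to reject H₀.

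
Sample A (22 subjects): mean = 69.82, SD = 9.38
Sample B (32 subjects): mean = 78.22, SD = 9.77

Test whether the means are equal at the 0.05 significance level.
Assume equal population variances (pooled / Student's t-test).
Student's two-sample t-test (equal variances):
H₀: μ₁ = μ₂
H₁: μ₁ ≠ μ₂
df = n₁ + n₂ - 2 = 52
Pooled variance s_p² = [(n₁-1)s₁² + (n₂-1)s₂²] / (n₁ + n₂ - 2) = [(21)(9.38²) + (31)(9.77²)] / 52 = 92.4368
SE = √(s_p²(1/n₁ + 1/n₂)) = √(92.4368 × (1/22 + 1/32)) = 2.6628
t = (x̄₁ - x̄₂) / SE = (69.82 - 78.22) / 2.6628 = -8.40 / 2.6628 = -3.155
p-value = 0.0027

Since p-value < α = 0.05, we reject H₀.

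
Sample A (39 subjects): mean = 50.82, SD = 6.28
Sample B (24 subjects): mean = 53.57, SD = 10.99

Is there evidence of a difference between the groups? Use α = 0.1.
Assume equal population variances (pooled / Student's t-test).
Student's two-sample t-test (equal variances):
H₀: μ₁ = μ₂
H₁: μ₁ ≠ μ₂
df = n₁ + n₂ - 2 = 61
Pooled variance s_p² = [(n₁-1)s₁² + (n₂-1)s₂²] / (n₁ + n₂ - 2) = [(38)(6.28²) + (23)(10.99²)] / 61 = 70.1082
SE = √(s_p²(1/n₁ + 1/n₂)) = √(70.1082 × (1/39 + 1/24)) = 2.1723
t = (x̄₁ - x̄₂) / SE = (50.82 - 53.57) / 2.1723 = -2.75 / 2.1723 = -1.266
p-value = 0.2103

Since p-value > α = 0.1, we fail to reject H₀.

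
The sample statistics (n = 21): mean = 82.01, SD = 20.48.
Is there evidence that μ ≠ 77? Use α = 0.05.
One-sample t-test:
H₀: μ = 77
H₁: μ ≠ 77
df = n - 1 = 20
t = (x̄ - μ₀) / (s/√n) = (82.01 - 77) / (20.48/√21) = 1.121
p-value = 0.2756

Since p-value > α = 0.05, we fail to reject H₀.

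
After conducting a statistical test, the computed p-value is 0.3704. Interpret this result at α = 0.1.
Since p = 0.3704 > α = 0.1, fail to reject H₀.
There is insufficient evidence to reject the null hypothesis; the result is not statistically significant at the 0.1 level.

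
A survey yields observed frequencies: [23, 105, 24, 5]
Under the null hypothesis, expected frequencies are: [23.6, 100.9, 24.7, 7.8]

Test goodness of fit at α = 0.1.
Chi-square goodness of fit test:
H₀: observed counts match expected distribution
H₁: observed counts differ from expected distribution
df = k - 1 = 3
χ² = Σ(O - E)²/E
   = (23 - 23.6)²/23.6 + (105 - 100.9)²/100.9 + (24 - 24.7)²/24.7 + (5 - 7.8)²/7.8
   = 0.015 + 0.167 + 0.020 + 1.005
   = 1.21
p-value = 0.7514

Since p-value > α = 0.1, we fail to reject H₀.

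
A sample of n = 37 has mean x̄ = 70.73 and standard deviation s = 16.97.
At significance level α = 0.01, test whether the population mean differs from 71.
One-sample t-test:
H₀: μ = 71
H₁: μ ≠ 71
df = n - 1 = 36
t = (x̄ - μ₀) / (s/√n) = (70.73 - 71) / (16.97/√37) = -0.097
p-value = 0.9234

Since p-value > α = 0.01, we fail to reject H₀.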